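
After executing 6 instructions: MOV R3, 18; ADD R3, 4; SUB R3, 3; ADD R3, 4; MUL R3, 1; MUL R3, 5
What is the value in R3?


Register state trace:
  MOV R3, 18  → R3 = 18
  ADD R3, 4  → R3 = 18 + 4 = 22
  SUB R3, 3  → R3 = 22 - 3 = 19
  ADD R3, 4  → R3 = 19 + 4 = 23
  MUL R3, 1  → R3 = 23 * 1 = 23
  MUL R3, 5  → R3 = 23 * 5 = 115
Final: R3 = 115

115


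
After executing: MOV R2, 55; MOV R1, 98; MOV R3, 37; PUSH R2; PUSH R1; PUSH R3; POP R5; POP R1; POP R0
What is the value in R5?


Stack trace (top is rightmost):
  MOV R2, 55  → R2 = 55
  MOV R1, 98  → R1 = 98
  MOV R3, 37  → R3 = 37
  PUSH R2  → stack: [55]
  PUSH R1  → stack: [55, 98]
  PUSH R3  → stack: [55, 98, 37]
  POP R5  → R5 = 37, stack: [55, 98]
  POP R1  → R1 = 98, stack: [55]
  POP R0  → R0 = 55, stack: []
Final: R5 = 37

37


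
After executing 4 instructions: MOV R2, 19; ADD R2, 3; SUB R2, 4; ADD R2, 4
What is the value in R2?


Register state trace:
  MOV R2, 19  → R2 = 19
  ADD R2, 3  → R2 = 19 + 3 = 22
  SUB R2, 4  → R2 = 22 - 4 = 18
  ADD R2, 4  → R2 = 18 + 4 = 22
Final: R2 = 22

22


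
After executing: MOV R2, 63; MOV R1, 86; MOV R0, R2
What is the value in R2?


Register state trace:
  MOV R2, 63  → R2 = 63
  MOV R1, 86  → R1 = 86
  MOV R0, R2  → R0 = 63
Final: R2 = 63

63


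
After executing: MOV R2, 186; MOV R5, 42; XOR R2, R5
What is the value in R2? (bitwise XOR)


Register state trace:
  MOV R2, 186  → R2 = 186 (0b10111010)
  MOV R5, 42  → R5 = 42 (0b00101010)
  XOR R2, R5  → R2 = 186 XOR 42 = 144 (0b10010000)
Final: R2 = 144

144


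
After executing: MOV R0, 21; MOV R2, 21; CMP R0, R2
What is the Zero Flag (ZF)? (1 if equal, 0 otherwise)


Register state trace:
  MOV R0, 21  → R0 = 21
  MOV R2, 21  → R2 = 21
  CMP R0, R2  → computes 21 - 21 = 0
  Result is zero, so values are equal
ZF = 1

1


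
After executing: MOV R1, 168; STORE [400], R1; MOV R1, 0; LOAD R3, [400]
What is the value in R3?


Register and memory trace:
  MOV R1, 168  → R1 = 168
  STORE [400], R1  → mem[400] = 168
  MOV R1, 0  → R1 = 0
  LOAD R3, [400]  → R3 = mem[400] = 168
Final: R3 = 168

168


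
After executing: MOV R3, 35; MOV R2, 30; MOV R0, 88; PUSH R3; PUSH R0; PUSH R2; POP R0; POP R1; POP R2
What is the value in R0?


Stack trace (top is rightmost):
  MOV R3, 35  → R3 = 35
  MOV R2, 30  → R2 = 30
  MOV R0, 88  → R0 = 88
  PUSH R3  → stack: [35]
  PUSH R0  → stack: [35, 88]
  PUSH R2  → stack: [35, 88, 30]
  POP R0  → R0 = 30, stack: [35, 88]
  POP R1  → R1 = 88, stack: [35]
  POP R2  → R2 = 35, stack: []
Final: R0 = 30

30


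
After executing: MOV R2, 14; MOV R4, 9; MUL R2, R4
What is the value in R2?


Register state trace:
  MOV R2, 14  → R2 = 14
  MOV R4, 9  → R4 = 9
  MUL R2, R4  → R2 = 14 * 9 = 126
Final: R2 = 126

126


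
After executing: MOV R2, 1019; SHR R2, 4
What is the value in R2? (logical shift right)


Register state trace:
  MOV R2, 1019  → R2 = 1019
  SHR R2, 4  → R2 = 1019 >> 4 = 1019 // 2^4 = 63
Final: R2 = 63

63


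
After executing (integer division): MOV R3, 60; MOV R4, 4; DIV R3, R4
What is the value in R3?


Register state trace:
  MOV R3, 60  → R3 = 60
  MOV R4, 4  → R4 = 4
  DIV R3, R4  → R3 = 60 // 4 = 15
Final: R3 = 15

15


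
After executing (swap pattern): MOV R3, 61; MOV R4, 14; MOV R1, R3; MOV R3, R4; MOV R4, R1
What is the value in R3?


Register state trace (swap pattern):
  MOV R3, 61  → R3 = 61
  MOV R4, 14  → R4 = 14
  MOV R1, R3  → R1 = 61  (save R3)
  MOV R3, R4  → R3 = 14  (R3 gets R4's value)
  MOV R4, R1  → R4 = 61  (R4 gets saved value)
Final: R3 = 14

14


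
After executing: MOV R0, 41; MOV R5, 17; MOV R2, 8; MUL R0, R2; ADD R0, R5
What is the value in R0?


Register state trace:
  MOV R0, 41  → R0 = 41
  MOV R5, 17  → R5 = 17
  MOV R2, 8  → R2 = 8
  MUL R0, R2  → R0 = 41 * 8 = 328
  ADD R0, R5  → R0 = 328 + 17 = 345
Final: R0 = 345

345


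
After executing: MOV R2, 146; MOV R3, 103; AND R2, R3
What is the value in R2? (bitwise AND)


Register state trace:
  MOV R2, 146  → R2 = 146 (0b10010010)
  MOV R3, 103  → R3 = 103 (0b01100111)
  AND R2, R3  → R2 = 146 AND 103 = 2 (0b00000010)
Final: R2 = 2

2


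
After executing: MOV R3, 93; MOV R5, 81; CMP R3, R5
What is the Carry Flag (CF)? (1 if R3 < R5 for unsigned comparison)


Register state trace:
  MOV R3, 93  → R3 = 93
  MOV R5, 81  → R5 = 81
  CMP R3, R5  → unsigned 93 - 81: no borrow
  93 >= 81, so CF = 0
CF = 0

0


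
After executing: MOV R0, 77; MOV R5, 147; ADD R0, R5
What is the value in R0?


Register state trace:
  MOV R0, 77  → R0 = 77
  MOV R5, 147  → R5 = 147
  ADD R0, R5  → R0 = 77 + 147 = 224
Final: R0 = 224

224


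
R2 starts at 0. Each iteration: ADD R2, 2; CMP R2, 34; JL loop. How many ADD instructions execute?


Loop trace (R2 starts at 0, target 34, step 2):
  ADD #1: R2 = 0 + 2 = 2  → 2 < 34, loop
  ADD #2: R2 = 2 + 2 = 4  → 4 < 34, loop
  ADD #3: R2 = 4 + 2 = 6  → 6 < 34, loop
  ADD #4: R2 = 6 + 2 = 8  → 8 < 34, loop
  ADD #5: R2 = 8 + 2 = 10  → 10 < 34, loop
  ADD #6: R2 = 10 + 2 = 12  → 12 < 34, loop
  ADD #7: R2 = 12 + 2 = 14  → 14 < 34, loop
  ADD #8: R2 = 14 + 2 = 16  → 16 < 34, loop
  ADD #9: R2 = 16 + 2 = 18  → 18 < 34, loop
  ADD #10: R2 = 18 + 2 = 20  → 20 < 34, loop
  ADD #11: R2 = 20 + 2 = 22  → 22 < 34, loop
  ADD #12: R2 = 22 + 2 = 24  → 24 < 34, loop
  ADD #13: R2 = 24 + 2 = 26  → 26 < 34, loop
  ADD #14: R2 = 26 + 2 = 28  → 28 < 34, loop
  ADD #15: R2 = 28 + 2 = 30  → 30 < 34, loop
  ADD #16: R2 = 30 + 2 = 32  → 32 < 34, loop
  ADD #17: R2 = 32 + 2 = 34  → 34 >= 34, exit
Total ADD instructions: 17

17


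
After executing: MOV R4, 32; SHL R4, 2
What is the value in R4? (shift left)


Register state trace:
  MOV R4, 32  → R4 = 32
  SHL R4, 2  → R4 = 32 << 2 = 32 * 2^2 = 128
Final: R4 = 128

128


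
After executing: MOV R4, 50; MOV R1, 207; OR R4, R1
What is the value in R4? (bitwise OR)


Register state trace:
  MOV R4, 50  → R4 = 50 (0b00110010)
  MOV R1, 207  → R1 = 207 (0b11001111)
  OR R4, R1   → R4 = 50 OR 207 = 255 (0b11111111)
Final: R4 = 255

255


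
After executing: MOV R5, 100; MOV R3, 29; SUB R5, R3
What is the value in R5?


Register state trace:
  MOV R5, 100  → R5 = 100
  MOV R3, 29  → R3 = 29
  SUB R5, R3  → R5 = 100 - 29 = 71
Final: R5 = 71

71


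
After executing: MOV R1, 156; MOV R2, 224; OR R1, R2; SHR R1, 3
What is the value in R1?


Register state trace:
  MOV R1, 156  → R1 = 156 (0b10011100)
  MOV R2, 224  → R2 = 224 (0b11100000)
  OR R1, R2  → R1 = 156 OR 224 = 252 (0b11111100)
  SHR R1, 3  → R1 = 252 >> 3 = 31
Final: R1 = 31

31


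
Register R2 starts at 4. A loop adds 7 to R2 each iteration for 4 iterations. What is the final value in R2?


Starting value: R2 = 4
  Iter 1: R2 = 4 + 7 = 11
  Iter 2: R2 = 11 + 7 = 18
  Iter 3: R2 = 18 + 7 = 25
  Iter 4: R2 = 25 + 7 = 32
Final: R2 = 32

32


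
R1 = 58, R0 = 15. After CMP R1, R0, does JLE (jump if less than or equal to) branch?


Trace:
  R1 = 58, R0 = 15
  CMP R1, R0  → compares 58 vs 15
  JLE checks: is 58 less than or equal to 15?
  58 > 15, so condition is false
Branch taken: No

No


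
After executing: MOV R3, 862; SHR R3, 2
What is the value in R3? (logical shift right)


Register state trace:
  MOV R3, 862  → R3 = 862
  SHR R3, 2  → R3 = 862 >> 2 = 862 // 2^2 = 215
Final: R3 = 215

215


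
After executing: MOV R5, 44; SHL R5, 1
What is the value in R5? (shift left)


Register state trace:
  MOV R5, 44  → R5 = 44
  SHL R5, 1  → R5 = 44 << 1 = 44 * 2^1 = 88
Final: R5 = 88

88


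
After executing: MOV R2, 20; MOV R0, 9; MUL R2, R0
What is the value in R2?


Register state trace:
  MOV R2, 20  → R2 = 20
  MOV R0, 9  → R0 = 9
  MUL R2, R0  → R2 = 20 * 9 = 180
Final: R2 = 180

180


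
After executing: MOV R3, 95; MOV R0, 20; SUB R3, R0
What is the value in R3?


Register state trace:
  MOV R3, 95  → R3 = 95
  MOV R0, 20  → R0 = 20
  SUB R3, R0  → R3 = 95 - 20 = 75
Final: R3 = 75

75


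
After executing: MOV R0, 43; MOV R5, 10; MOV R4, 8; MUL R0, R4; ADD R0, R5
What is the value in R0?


Register state trace:
  MOV R0, 43  → R0 = 43
  MOV R5, 10  → R5 = 10
  MOV R4, 8  → R4 = 8
  MUL R0, R4  → R0 = 43 * 8 = 344
  ADD R0, R5  → R0 = 344 + 10 = 354
Final: R0 = 354

354


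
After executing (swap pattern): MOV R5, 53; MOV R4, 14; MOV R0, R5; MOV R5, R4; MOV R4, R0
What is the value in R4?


Register state trace (swap pattern):
  MOV R5, 53  → R5 = 53
  MOV R4, 14  → R4 = 14
  MOV R0, R5  → R0 = 53  (save R5)
  MOV R5, R4  → R5 = 14  (R5 gets R4's value)
  MOV R4, R0  → R4 = 53  (R4 gets saved value)
Final: R4 = 53

53


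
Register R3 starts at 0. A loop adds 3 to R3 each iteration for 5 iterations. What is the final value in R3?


Starting value: R3 = 0
  Iter 1: R3 = 0 + 3 = 3
  Iter 2: R3 = 3 + 3 = 6
  Iter 3: R3 = 6 + 3 = 9
  Iter 4: R3 = 9 + 3 = 12
  Iter 5: R3 = 12 + 3 = 15
Final: R3 = 15

15


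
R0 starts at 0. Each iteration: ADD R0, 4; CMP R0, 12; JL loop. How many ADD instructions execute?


Loop trace (R0 starts at 0, target 12, step 4):
  ADD #1: R0 = 0 + 4 = 4  → 4 < 12, loop
  ADD #2: R0 = 4 + 4 = 8  → 8 < 12, loop
  ADD #3: R0 = 8 + 4 = 12  → 12 >= 12, exit
Total ADD instructions: 3

3


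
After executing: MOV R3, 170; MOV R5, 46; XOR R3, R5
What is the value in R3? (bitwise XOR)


Register state trace:
  MOV R3, 170  → R3 = 170 (0b10101010)
  MOV R5, 46  → R5 = 46 (0b00101110)
  XOR R3, R5  → R3 = 170 XOR 46 = 132 (0b10000100)
Final: R3 = 132

132


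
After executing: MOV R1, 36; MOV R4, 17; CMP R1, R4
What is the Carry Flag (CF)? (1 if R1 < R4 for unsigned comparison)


Register state trace:
  MOV R1, 36  → R1 = 36
  MOV R4, 17  → R4 = 17
  CMP R1, R4  → unsigned 36 - 17: no borrow
  36 >= 17, so CF = 0
CF = 0

0


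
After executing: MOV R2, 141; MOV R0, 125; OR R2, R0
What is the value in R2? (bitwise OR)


Register state trace:
  MOV R2, 141  → R2 = 141 (0b10001101)
  MOV R0, 125  → R0 = 125 (0b01111101)
  OR R2, R0   → R2 = 141 OR 125 = 253 (0b11111101)
Final: R2 = 253

253


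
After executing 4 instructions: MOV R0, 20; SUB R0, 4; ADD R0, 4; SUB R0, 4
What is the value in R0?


Register state trace:
  MOV R0, 20  → R0 = 20
  SUB R0, 4  → R0 = 20 - 4 = 16
  ADD R0, 4  → R0 = 16 + 4 = 20
  SUB R0, 4  → R0 = 20 - 4 = 16
Final: R0 = 16

16


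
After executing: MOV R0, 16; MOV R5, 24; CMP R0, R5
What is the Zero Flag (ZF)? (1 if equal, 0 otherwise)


Register state trace:
  MOV R0, 16  → R0 = 16
  MOV R5, 24  → R5 = 24
  CMP R0, R5  → computes 16 - 24 = -8
  Result is nonzero, so values are not equal
ZF = 0

0


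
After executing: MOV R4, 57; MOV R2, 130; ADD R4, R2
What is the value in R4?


Register state trace:
  MOV R4, 57  → R4 = 57
  MOV R2, 130  → R2 = 130
  ADD R4, R2  → R4 = 57 + 130 = 187
Final: R4 = 187

187


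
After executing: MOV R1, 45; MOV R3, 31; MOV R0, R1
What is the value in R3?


Register state trace:
  MOV R1, 45  → R1 = 45
  MOV R3, 31  → R3 = 31
  MOV R0, R1  → R0 = 45
Final: R3 = 31

31


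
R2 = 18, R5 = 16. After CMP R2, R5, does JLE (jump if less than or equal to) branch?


Trace:
  R2 = 18, R5 = 16
  CMP R2, R5  → compares 18 vs 16
  JLE checks: is 18 less than or equal to 16?
  18 > 16, so condition is false
Branch taken: No

No


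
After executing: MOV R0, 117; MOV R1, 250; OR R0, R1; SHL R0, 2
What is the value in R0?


Register state trace:
  MOV R0, 117  → R0 = 117 (0b01110101)
  MOV R1, 250  → R1 = 250 (0b11111010)
  OR R0, R1  → R0 = 117 OR 250 = 255 (0b11111111)
  SHL R0, 2  → R0 = 255 << 2 = 1020
Final: R0 = 1020

1020


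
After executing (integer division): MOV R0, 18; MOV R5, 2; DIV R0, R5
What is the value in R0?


Register state trace:
  MOV R0, 18  → R0 = 18
  MOV R5, 2  → R5 = 2
  DIV R0, R5  → R0 = 18 // 2 = 9
Final: R0 = 9

9


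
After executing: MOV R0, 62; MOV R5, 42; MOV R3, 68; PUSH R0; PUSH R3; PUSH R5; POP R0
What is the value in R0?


Stack trace (top is rightmost):
  MOV R0, 62  → R0 = 62
  MOV R5, 42  → R5 = 42
  MOV R3, 68  → R3 = 68
  PUSH R0  → stack: [62]
  PUSH R3  → stack: [62, 68]
  PUSH R5  → stack: [62, 68, 42]
  POP R0  → R0 = 42, stack: [62, 68]
Final: R0 = 42

42


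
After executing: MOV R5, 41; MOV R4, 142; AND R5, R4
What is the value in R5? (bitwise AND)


Register state trace:
  MOV R5, 41  → R5 = 41 (0b00101001)
  MOV R4, 142  → R4 = 142 (0b10001110)
  AND R5, R4  → R5 = 41 AND 142 = 8 (0b00001000)
Final: R5 = 8

8


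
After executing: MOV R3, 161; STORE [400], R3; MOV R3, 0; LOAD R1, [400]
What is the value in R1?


Register and memory trace:
  MOV R3, 161  → R3 = 161
  STORE [400], R3  → mem[400] = 161
  MOV R3, 0  → R3 = 0
  LOAD R1, [400]  → R1 = mem[400] = 161
Final: R1 = 161

161


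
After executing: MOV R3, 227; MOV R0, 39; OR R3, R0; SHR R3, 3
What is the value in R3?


Register state trace:
  MOV R3, 227  → R3 = 227 (0b11100011)
  MOV R0, 39  → R0 = 39 (0b00100111)
  OR R3, R0  → R3 = 227 OR 39 = 231 (0b11100111)
  SHR R3, 3  → R3 = 231 >> 3 = 28
Final: R3 = 28

28


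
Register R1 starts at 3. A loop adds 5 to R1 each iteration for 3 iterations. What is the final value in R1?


Starting value: R1 = 3
  Iter 1: R1 = 3 + 5 = 8
  Iter 2: R1 = 8 + 5 = 13
  Iter 3: R1 = 13 + 5 = 18
Final: R1 = 18

18


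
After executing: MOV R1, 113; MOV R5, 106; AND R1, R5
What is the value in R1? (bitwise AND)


Register state trace:
  MOV R1, 113  → R1 = 113 (0b01110001)
  MOV R5, 106  → R5 = 106 (0b01101010)
  AND R1, R5  → R1 = 113 AND 106 = 96 (0b01100000)
Final: R1 = 96

96


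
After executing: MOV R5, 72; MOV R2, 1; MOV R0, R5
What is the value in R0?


Register state trace:
  MOV R5, 72  → R5 = 72
  MOV R2, 1  → R2 = 1
  MOV R0, R5  → R0 = 72
Final: R0 = 72

72


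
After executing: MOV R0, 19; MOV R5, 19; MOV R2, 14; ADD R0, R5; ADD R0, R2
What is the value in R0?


Register state trace:
  MOV R0, 19  → R0 = 19
  MOV R5, 19  → R5 = 19
  MOV R2, 14  → R2 = 14
  ADD R0, R5  → R0 = 19 + 19 = 38
  ADD R0, R2  → R0 = 38 + 14 = 52
Final: R0 = 52

52


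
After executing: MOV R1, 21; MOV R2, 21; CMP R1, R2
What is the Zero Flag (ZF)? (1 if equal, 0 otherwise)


Register state trace:
  MOV R1, 21  → R1 = 21
  MOV R2, 21  → R2 = 21
  CMP R1, R2  → computes 21 - 21 = 0
  Result is zero, so values are equal
ZF = 1

1


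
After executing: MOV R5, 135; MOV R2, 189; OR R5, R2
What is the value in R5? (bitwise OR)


Register state trace:
  MOV R5, 135  → R5 = 135 (0b10000111)
  MOV R2, 189  → R2 = 189 (0b10111101)
  OR R5, R2   → R5 = 135 OR 189 = 191 (0b10111111)
Final: R5 = 191

191


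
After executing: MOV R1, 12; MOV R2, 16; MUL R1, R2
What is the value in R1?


Register state trace:
  MOV R1, 12  → R1 = 12
  MOV R2, 16  → R2 = 16
  MUL R1, R2  → R1 = 12 * 16 = 192
Final: R1 = 192

192


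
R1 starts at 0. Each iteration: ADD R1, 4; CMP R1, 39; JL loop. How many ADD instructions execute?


Loop trace (R1 starts at 0, target 39, step 4):
  ADD #1: R1 = 0 + 4 = 4  → 4 < 39, loop
  ADD #2: R1 = 4 + 4 = 8  → 8 < 39, loop
  ADD #3: R1 = 8 + 4 = 12  → 12 < 39, loop
  ADD #4: R1 = 12 + 4 = 16  → 16 < 39, loop
  ADD #5: R1 = 16 + 4 = 20  → 20 < 39, loop
  ADD #6: R1 = 20 + 4 = 24  → 24 < 39, loop
  ADD #7: R1 = 24 + 4 = 28  → 28 < 39, loop
  ADD #8: R1 = 28 + 4 = 32  → 32 < 39, loop
  ADD #9: R1 = 32 + 4 = 36  → 36 < 39, loop
  ADD #10: R1 = 36 + 4 = 40  → 40 >= 39, exit
Total ADD instructions: 10

10


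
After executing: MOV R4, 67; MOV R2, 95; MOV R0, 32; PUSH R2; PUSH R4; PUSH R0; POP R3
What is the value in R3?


Stack trace (top is rightmost):
  MOV R4, 67  → R4 = 67
  MOV R2, 95  → R2 = 95
  MOV R0, 32  → R0 = 32
  PUSH R2  → stack: [95]
  PUSH R4  → stack: [95, 67]
  PUSH R0  → stack: [95, 67, 32]
  POP R3  → R3 = 32, stack: [95, 67]
Final: R3 = 32

32


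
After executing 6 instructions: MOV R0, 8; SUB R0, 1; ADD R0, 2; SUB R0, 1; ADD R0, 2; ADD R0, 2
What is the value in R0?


Register state trace:
  MOV R0, 8  → R0 = 8
  SUB R0, 1  → R0 = 8 - 1 = 7
  ADD R0, 2  → R0 = 7 + 2 = 9
  SUB R0, 1  → R0 = 9 - 1 = 8
  ADD R0, 2  → R0 = 8 + 2 = 10
  ADD R0, 2  → R0 = 10 + 2 = 12
Final: R0 = 12

12


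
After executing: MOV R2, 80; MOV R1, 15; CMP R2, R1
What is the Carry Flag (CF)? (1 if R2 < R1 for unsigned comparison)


Register state trace:
  MOV R2, 80  → R2 = 80
  MOV R1, 15  → R1 = 15
  CMP R2, R1  → unsigned 80 - 15: no borrow
  80 >= 15, so CF = 0
CF = 0

0


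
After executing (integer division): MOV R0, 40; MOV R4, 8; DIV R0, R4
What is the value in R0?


Register state trace:
  MOV R0, 40  → R0 = 40
  MOV R4, 8  → R4 = 8
  DIV R0, R4  → R0 = 40 // 8 = 5
Final: R0 = 5

5


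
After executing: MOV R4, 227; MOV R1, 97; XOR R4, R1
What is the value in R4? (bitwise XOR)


Register state trace:
  MOV R4, 227  → R4 = 227 (0b11100011)
  MOV R1, 97  → R1 = 97 (0b01100001)
  XOR R4, R1  → R4 = 227 XOR 97 = 130 (0b10000010)
Final: R4 = 130

130


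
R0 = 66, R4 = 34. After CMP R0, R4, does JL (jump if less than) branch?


Trace:
  R0 = 66, R4 = 34
  CMP R0, R4  → compares 66 vs 34
  JL checks: is 66 less than 34?
  66 > 34, so condition is false
Branch taken: No

No


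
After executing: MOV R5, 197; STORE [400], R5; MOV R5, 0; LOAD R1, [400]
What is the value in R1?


Register and memory trace:
  MOV R5, 197  → R5 = 197
  STORE [400], R5  → mem[400] = 197
  MOV R5, 0  → R5 = 0
  LOAD R1, [400]  → R1 = mem[400] = 197
Final: R1 = 197

197


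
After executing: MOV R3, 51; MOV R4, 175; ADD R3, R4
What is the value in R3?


Register state trace:
  MOV R3, 51  → R3 = 51
  MOV R4, 175  → R4 = 175
  ADD R3, R4  → R3 = 51 + 175 = 226
Final: R3 = 226

226


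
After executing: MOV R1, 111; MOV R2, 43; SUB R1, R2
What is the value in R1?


Register state trace:
  MOV R1, 111  → R1 = 111
  MOV R2, 43  → R2 = 43
  SUB R1, R2  → R1 = 111 - 43 = 68
Final: R1 = 68

68


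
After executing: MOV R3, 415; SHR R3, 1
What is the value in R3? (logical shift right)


Register state trace:
  MOV R3, 415  → R3 = 415
  SHR R3, 1  → R3 = 415 >> 1 = 415 // 2^1 = 207
Final: R3 = 207

207


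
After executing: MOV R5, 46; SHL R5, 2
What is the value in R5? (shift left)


Register state trace:
  MOV R5, 46  → R5 = 46
  SHL R5, 2  → R5 = 46 << 2 = 46 * 2^2 = 184
Final: R5 = 184

184


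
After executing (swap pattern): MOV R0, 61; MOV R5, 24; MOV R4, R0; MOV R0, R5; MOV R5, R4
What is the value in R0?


Register state trace (swap pattern):
  MOV R0, 61  → R0 = 61
  MOV R5, 24  → R5 = 24
  MOV R4, R0  → R4 = 61  (save R0)
  MOV R0, R5  → R0 = 24  (R0 gets R5's value)
  MOV R5, R4  → R5 = 61  (R5 gets saved value)
Final: R0 = 24

24


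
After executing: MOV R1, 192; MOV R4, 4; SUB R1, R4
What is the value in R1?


Register state trace:
  MOV R1, 192  → R1 = 192
  MOV R4, 4  → R4 = 4
  SUB R1, R4  → R1 = 192 - 4 = 188
Final: R1 = 188

188


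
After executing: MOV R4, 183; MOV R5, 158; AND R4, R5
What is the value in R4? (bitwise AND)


Register state trace:
  MOV R4, 183  → R4 = 183 (0b10110111)
  MOV R5, 158  → R5 = 158 (0b10011110)
  AND R4, R5  → R4 = 183 AND 158 = 150 (0b10010110)
Final: R4 = 150

150


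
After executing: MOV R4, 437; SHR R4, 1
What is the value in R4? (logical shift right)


Register state trace:
  MOV R4, 437  → R4 = 437
  SHR R4, 1  → R4 = 437 >> 1 = 437 // 2^1 = 218
Final: R4 = 218

218


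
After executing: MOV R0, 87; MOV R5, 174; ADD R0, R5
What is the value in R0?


Register state trace:
  MOV R0, 87  → R0 = 87
  MOV R5, 174  → R5 = 174
  ADD R0, R5  → R0 = 87 + 174 = 261
Final: R0 = 261

261


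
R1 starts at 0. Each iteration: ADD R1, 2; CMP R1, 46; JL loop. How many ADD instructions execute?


Loop trace (R1 starts at 0, target 46, step 2):
  ADD #1: R1 = 0 + 2 = 2  → 2 < 46, loop
  ADD #2: R1 = 2 + 2 = 4  → 4 < 46, loop
  ADD #3: R1 = 4 + 2 = 6  → 6 < 46, loop
  ADD #4: R1 = 6 + 2 = 8  → 8 < 46, loop
  ADD #5: R1 = 8 + 2 = 10  → 10 < 46, loop
  ADD #6: R1 = 10 + 2 = 12  → 12 < 46, loop
  ADD #7: R1 = 12 + 2 = 14  → 14 < 46, loop
  ADD #8: R1 = 14 + 2 = 16  → 16 < 46, loop
  ADD #9: R1 = 16 + 2 = 18  → 18 < 46, loop
  ADD #10: R1 = 18 + 2 = 20  → 20 < 46, loop
  ADD #11: R1 = 20 + 2 = 22  → 22 < 46, loop
  ADD #12: R1 = 22 + 2 = 24  → 24 < 46, loop
  ADD #13: R1 = 24 + 2 = 26  → 26 < 46, loop
  ADD #14: R1 = 26 + 2 = 28  → 28 < 46, loop
  ADD #15: R1 = 28 + 2 = 30  → 30 < 46, loop
  ADD #16: R1 = 30 + 2 = 32  → 32 < 46, loop
  ADD #17: R1 = 32 + 2 = 34  → 34 < 46, loop
  ADD #18: R1 = 34 + 2 = 36  → 36 < 46, loop
  ADD #19: R1 = 36 + 2 = 38  → 38 < 46, loop
  ADD #20: R1 = 38 + 2 = 40  → 40 < 46, loop
  ADD #21: R1 = 40 + 2 = 42  → 42 < 46, loop
  ADD #22: R1 = 42 + 2 = 44  → 44 < 46, loop
  ADD #23: R1 = 44 + 2 = 46  → 46 >= 46, exit
Total ADD instructions: 23

23


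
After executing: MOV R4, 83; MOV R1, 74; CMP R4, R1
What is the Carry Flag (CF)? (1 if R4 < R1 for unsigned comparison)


Register state trace:
  MOV R4, 83  → R4 = 83
  MOV R1, 74  → R1 = 74
  CMP R4, R1  → unsigned 83 - 74: no borrow
  83 >= 74, so CF = 0
CF = 0

0


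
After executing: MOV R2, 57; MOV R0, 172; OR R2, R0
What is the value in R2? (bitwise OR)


Register state trace:
  MOV R2, 57  → R2 = 57 (0b00111001)
  MOV R0, 172  → R0 = 172 (0b10101100)
  OR R2, R0   → R2 = 57 OR 172 = 189 (0b10111101)
Final: R2 = 189

189


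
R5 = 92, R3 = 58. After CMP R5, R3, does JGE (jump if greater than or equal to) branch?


Trace:
  R5 = 92, R3 = 58
  CMP R5, R3  → compares 92 vs 58
  JGE checks: is 92 greater than or equal to 58?
  92 > 58, so condition is true
Branch taken: Yes

Yes


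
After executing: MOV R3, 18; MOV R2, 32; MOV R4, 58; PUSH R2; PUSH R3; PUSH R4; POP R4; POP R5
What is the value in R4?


Stack trace (top is rightmost):
  MOV R3, 18  → R3 = 18
  MOV R2, 32  → R2 = 32
  MOV R4, 58  → R4 = 58
  PUSH R2  → stack: [32]
  PUSH R3  → stack: [32, 18]
  PUSH R4  → stack: [32, 18, 58]
  POP R4  → R4 = 58, stack: [32, 18]
  POP R5  → R5 = 18, stack: [32]
Final: R4 = 58

58


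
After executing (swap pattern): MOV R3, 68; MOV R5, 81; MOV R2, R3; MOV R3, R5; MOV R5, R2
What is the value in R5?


Register state trace (swap pattern):
  MOV R3, 68  → R3 = 68
  MOV R5, 81  → R5 = 81
  MOV R2, R3  → R2 = 68  (save R3)
  MOV R3, R5  → R3 = 81  (R3 gets R5's value)
  MOV R5, R2  → R5 = 68  (R5 gets saved value)
Final: R5 = 68

68


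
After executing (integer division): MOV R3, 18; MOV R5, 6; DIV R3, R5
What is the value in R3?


Register state trace:
  MOV R3, 18  → R3 = 18
  MOV R5, 6  → R5 = 6
  DIV R3, R5  → R3 = 18 // 6 = 3
Final: R3 = 3

3


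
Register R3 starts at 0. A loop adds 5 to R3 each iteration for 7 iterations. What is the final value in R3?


Starting value: R3 = 0
  Iter 1: R3 = 0 + 5 = 5
  Iter 2: R3 = 5 + 5 = 10
  Iter 3: R3 = 10 + 5 = 15
  Iter 4: R3 = 15 + 5 = 20
  Iter 5: R3 = 20 + 5 = 25
  Iter 6: R3 = 25 + 5 = 30
  Iter 7: R3 = 30 + 5 = 35
Final: R3 = 35

35


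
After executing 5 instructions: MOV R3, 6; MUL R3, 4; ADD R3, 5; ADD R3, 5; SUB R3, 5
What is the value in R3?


Register state trace:
  MOV R3, 6  → R3 = 6
  MUL R3, 4  → R3 = 6 * 4 = 24
  ADD R3, 5  → R3 = 24 + 5 = 29
  ADD R3, 5  → R3 = 29 + 5 = 34
  SUB R3, 5  → R3 = 34 - 5 = 29
Final: R3 = 29

29


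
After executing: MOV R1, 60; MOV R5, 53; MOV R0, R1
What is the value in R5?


Register state trace:
  MOV R1, 60  → R1 = 60
  MOV R5, 53  → R5 = 53
  MOV R0, R1  → R0 = 60
Final: R5 = 53

53


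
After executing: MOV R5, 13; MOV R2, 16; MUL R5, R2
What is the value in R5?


Register state trace:
  MOV R5, 13  → R5 = 13
  MOV R2, 16  → R2 = 16
  MUL R5, R2  → R5 = 13 * 16 = 208
Final: R5 = 208

208


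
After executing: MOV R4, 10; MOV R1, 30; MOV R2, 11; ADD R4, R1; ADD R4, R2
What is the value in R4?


Register state trace:
  MOV R4, 10  → R4 = 10
  MOV R1, 30  → R1 = 30
  MOV R2, 11  → R2 = 11
  ADD R4, R1  → R4 = 10 + 30 = 40
  ADD R4, R2  → R4 = 40 + 11 = 51
Final: R4 = 51

51


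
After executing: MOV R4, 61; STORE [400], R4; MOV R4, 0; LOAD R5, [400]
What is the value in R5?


Register and memory trace:
  MOV R4, 61  → R4 = 61
  STORE [400], R4  → mem[400] = 61
  MOV R4, 0  → R4 = 0
  LOAD R5, [400]  → R5 = mem[400] = 61
Final: R5 = 61

61


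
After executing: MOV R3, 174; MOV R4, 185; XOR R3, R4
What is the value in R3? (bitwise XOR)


Register state trace:
  MOV R3, 174  → R3 = 174 (0b10101110)
  MOV R4, 185  → R4 = 185 (0b10111001)
  XOR R3, R4  → R3 = 174 XOR 185 = 23 (0b00010111)
Final: R3 = 23

23


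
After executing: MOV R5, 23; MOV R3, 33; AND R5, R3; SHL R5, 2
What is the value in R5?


Register state trace:
  MOV R5, 23  → R5 = 23 (0b00010111)
  MOV R3, 33  → R3 = 33 (0b00100001)
  AND R5, R3  → R5 = 23 AND 33 = 1 (0b00000001)
  SHL R5, 2  → R5 = 1 << 2 = 4
Final: R5 = 4

4


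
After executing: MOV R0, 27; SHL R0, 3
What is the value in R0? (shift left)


Register state trace:
  MOV R0, 27  → R0 = 27
  SHL R0, 3  → R0 = 27 << 3 = 27 * 2^3 = 216
Final: R0 = 216

216


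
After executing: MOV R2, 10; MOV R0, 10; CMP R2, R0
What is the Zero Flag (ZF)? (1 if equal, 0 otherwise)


Register state trace:
  MOV R2, 10  → R2 = 10
  MOV R0, 10  → R0 = 10
  CMP R2, R0  → computes 10 - 10 = 0
  Result is zero, so values are equal
ZF = 1

1


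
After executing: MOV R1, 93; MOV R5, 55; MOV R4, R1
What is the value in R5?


Register state trace:
  MOV R1, 93  → R1 = 93
  MOV R5, 55  → R5 = 55
  MOV R4, R1  → R4 = 93
Final: R5 = 55

55


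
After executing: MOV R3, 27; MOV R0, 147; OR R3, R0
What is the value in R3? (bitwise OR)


Register state trace:
  MOV R3, 27  → R3 = 27 (0b00011011)
  MOV R0, 147  → R0 = 147 (0b10010011)
  OR R3, R0   → R3 = 27 OR 147 = 155 (0b10011011)
Final: R3 = 155

155


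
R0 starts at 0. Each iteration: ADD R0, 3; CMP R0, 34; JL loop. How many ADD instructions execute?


Loop trace (R0 starts at 0, target 34, step 3):
  ADD #1: R0 = 0 + 3 = 3  → 3 < 34, loop
  ADD #2: R0 = 3 + 3 = 6  → 6 < 34, loop
  ADD #3: R0 = 6 + 3 = 9  → 9 < 34, loop
  ADD #4: R0 = 9 + 3 = 12  → 12 < 34, loop
  ADD #5: R0 = 12 + 3 = 15  → 15 < 34, loop
  ADD #6: R0 = 15 + 3 = 18  → 18 < 34, loop
  ADD #7: R0 = 18 + 3 = 21  → 21 < 34, loop
  ADD #8: R0 = 21 + 3 = 24  → 24 < 34, loop
  ADD #9: R0 = 24 + 3 = 27  → 27 < 34, loop
  ADD #10: R0 = 27 + 3 = 30  → 30 < 34, loop
  ADD #11: R0 = 30 + 3 = 33  → 33 < 34, loop
  ADD #12: R0 = 33 + 3 = 36  → 36 >= 34, exit
Total ADD instructions: 12

12


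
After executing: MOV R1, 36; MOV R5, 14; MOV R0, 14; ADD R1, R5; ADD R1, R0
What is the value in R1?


Register state trace:
  MOV R1, 36  → R1 = 36
  MOV R5, 14  → R5 = 14
  MOV R0, 14  → R0 = 14
  ADD R1, R5  → R1 = 36 + 14 = 50
  ADD R1, R0  → R1 = 50 + 14 = 64
Final: R1 = 64

64


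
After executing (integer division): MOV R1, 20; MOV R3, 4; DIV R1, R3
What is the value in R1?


Register state trace:
  MOV R1, 20  → R1 = 20
  MOV R3, 4  → R3 = 4
  DIV R1, R3  → R1 = 20 // 4 = 5
Final: R1 = 5

5


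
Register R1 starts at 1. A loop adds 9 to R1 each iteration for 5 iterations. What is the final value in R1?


Starting value: R1 = 1
  Iter 1: R1 = 1 + 9 = 10
  Iter 2: R1 = 10 + 9 = 19
  Iter 3: R1 = 19 + 9 = 28
  Iter 4: R1 = 28 + 9 = 37
  Iter 5: R1 = 37 + 9 = 46
Final: R1 = 46

46


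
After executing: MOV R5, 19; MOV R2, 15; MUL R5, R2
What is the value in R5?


Register state trace:
  MOV R5, 19  → R5 = 19
  MOV R2, 15  → R2 = 15
  MUL R5, R2  → R5 = 19 * 15 = 285
Final: R5 = 285

285


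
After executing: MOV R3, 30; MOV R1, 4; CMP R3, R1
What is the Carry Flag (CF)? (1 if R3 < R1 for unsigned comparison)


Register state trace:
  MOV R3, 30  → R3 = 30
  MOV R1, 4  → R1 = 4
  CMP R3, R1  → unsigned 30 - 4: no borrow
  30 >= 4, so CF = 0
CF = 0

0


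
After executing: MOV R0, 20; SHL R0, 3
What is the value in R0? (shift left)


Register state trace:
  MOV R0, 20  → R0 = 20
  SHL R0, 3  → R0 = 20 << 3 = 20 * 2^3 = 160
Final: R0 = 160

160


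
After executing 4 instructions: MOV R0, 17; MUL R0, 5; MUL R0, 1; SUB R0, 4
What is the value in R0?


Register state trace:
  MOV R0, 17  → R0 = 17
  MUL R0, 5  → R0 = 17 * 5 = 85
  MUL R0, 1  → R0 = 85 * 1 = 85
  SUB R0, 4  → R0 = 85 - 4 = 81
Final: R0 = 81

81


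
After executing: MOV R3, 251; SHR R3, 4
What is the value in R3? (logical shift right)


Register state trace:
  MOV R3, 251  → R3 = 251
  SHR R3, 4  → R3 = 251 >> 4 = 251 // 2^4 = 15
Final: R3 = 15

15


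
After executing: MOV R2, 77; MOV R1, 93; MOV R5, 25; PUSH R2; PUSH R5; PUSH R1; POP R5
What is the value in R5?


Stack trace (top is rightmost):
  MOV R2, 77  → R2 = 77
  MOV R1, 93  → R1 = 93
  MOV R5, 25  → R5 = 25
  PUSH R2  → stack: [77]
  PUSH R5  → stack: [77, 25]
  PUSH R1  → stack: [77, 25, 93]
  POP R5  → R5 = 93, stack: [77, 25]
Final: R5 = 93

93


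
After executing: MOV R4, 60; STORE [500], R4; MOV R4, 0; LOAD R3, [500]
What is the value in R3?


Register and memory trace:
  MOV R4, 60  → R4 = 60
  STORE [500], R4  → mem[500] = 60
  MOV R4, 0  → R4 = 0
  LOAD R3, [500]  → R3 = mem[500] = 60
Final: R3 = 60

60


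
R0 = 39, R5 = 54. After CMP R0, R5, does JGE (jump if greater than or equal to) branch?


Trace:
  R0 = 39, R5 = 54
  CMP R0, R5  → compares 39 vs 54
  JGE checks: is 39 greater than or equal to 54?
  39 < 54, so condition is false
Branch taken: No

No


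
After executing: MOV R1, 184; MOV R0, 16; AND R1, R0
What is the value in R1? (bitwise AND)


Register state trace:
  MOV R1, 184  → R1 = 184 (0b10111000)
  MOV R0, 16  → R0 = 16 (0b00010000)
  AND R1, R0  → R1 = 184 AND 16 = 16 (0b00010000)
Final: R1 = 16

16


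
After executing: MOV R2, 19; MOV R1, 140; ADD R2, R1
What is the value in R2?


Register state trace:
  MOV R2, 19  → R2 = 19
  MOV R1, 140  → R1 = 140
  ADD R2, R1  → R2 = 19 + 140 = 159
Final: R2 = 159

159


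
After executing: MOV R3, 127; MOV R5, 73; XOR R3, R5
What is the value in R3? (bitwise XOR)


Register state trace:
  MOV R3, 127  → R3 = 127 (0b01111111)
  MOV R5, 73  → R5 = 73 (0b01001001)
  XOR R3, R5  → R3 = 127 XOR 73 = 54 (0b00110110)
Final: R3 = 54

54


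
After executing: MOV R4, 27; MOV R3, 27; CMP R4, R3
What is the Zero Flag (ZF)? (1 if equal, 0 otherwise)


Register state trace:
  MOV R4, 27  → R4 = 27
  MOV R3, 27  → R3 = 27
  CMP R4, R3  → computes 27 - 27 = 0
  Result is zero, so values are equal
ZF = 1

1


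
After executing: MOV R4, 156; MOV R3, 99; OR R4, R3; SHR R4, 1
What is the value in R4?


Register state trace:
  MOV R4, 156  → R4 = 156 (0b10011100)
  MOV R3, 99  → R3 = 99 (0b01100011)
  OR R4, R3  → R4 = 156 OR 99 = 255 (0b11111111)
  SHR R4, 1  → R4 = 255 >> 1 = 127
Final: R4 = 127

127


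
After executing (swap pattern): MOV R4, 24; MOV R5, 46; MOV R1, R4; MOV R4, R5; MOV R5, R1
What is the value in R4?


Register state trace (swap pattern):
  MOV R4, 24  → R4 = 24
  MOV R5, 46  → R5 = 46
  MOV R1, R4  → R1 = 24  (save R4)
  MOV R4, R5  → R4 = 46  (R4 gets R5's value)
  MOV R5, R1  → R5 = 24  (R5 gets saved value)
Final: R4 = 46

46


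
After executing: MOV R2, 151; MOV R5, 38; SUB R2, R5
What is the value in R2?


Register state trace:
  MOV R2, 151  → R2 = 151
  MOV R5, 38  → R5 = 38
  SUB R2, R5  → R2 = 151 - 38 = 113
Final: R2 = 113

113


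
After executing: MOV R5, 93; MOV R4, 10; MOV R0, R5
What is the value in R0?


Register state trace:
  MOV R5, 93  → R5 = 93
  MOV R4, 10  → R4 = 10
  MOV R0, R5  → R0 = 93
Final: R0 = 93

93


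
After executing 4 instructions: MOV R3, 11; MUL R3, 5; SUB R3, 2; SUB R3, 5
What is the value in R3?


Register state trace:
  MOV R3, 11  → R3 = 11
  MUL R3, 5  → R3 = 11 * 5 = 55
  SUB R3, 2  → R3 = 55 - 2 = 53
  SUB R3, 5  → R3 = 53 - 5 = 48
Final: R3 = 48

48


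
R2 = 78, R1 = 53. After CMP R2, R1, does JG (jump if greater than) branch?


Trace:
  R2 = 78, R1 = 53
  CMP R2, R1  → compares 78 vs 53
  JG checks: is 78 greater than 53?
  78 > 53, so condition is true
Branch taken: Yes

Yes


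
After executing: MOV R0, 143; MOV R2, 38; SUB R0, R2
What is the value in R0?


Register state trace:
  MOV R0, 143  → R0 = 143
  MOV R2, 38  → R2 = 38
  SUB R0, R2  → R0 = 143 - 38 = 105
Final: R0 = 105

105


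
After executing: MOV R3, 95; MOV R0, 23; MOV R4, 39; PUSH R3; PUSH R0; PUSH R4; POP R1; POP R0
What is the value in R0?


Stack trace (top is rightmost):
  MOV R3, 95  → R3 = 95
  MOV R0, 23  → R0 = 23
  MOV R4, 39  → R4 = 39
  PUSH R3  → stack: [95]
  PUSH R0  → stack: [95, 23]
  PUSH R4  → stack: [95, 23, 39]
  POP R1  → R1 = 39, stack: [95, 23]
  POP R0  → R0 = 23, stack: [95]
Final: R0 = 23

23


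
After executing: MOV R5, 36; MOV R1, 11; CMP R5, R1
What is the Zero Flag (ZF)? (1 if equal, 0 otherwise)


Register state trace:
  MOV R5, 36  → R5 = 36
  MOV R1, 11  → R1 = 11
  CMP R5, R1  → computes 36 - 11 = 25
  Result is nonzero, so values are not equal
ZF = 0

0


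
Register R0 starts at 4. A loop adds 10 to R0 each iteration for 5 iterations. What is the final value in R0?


Starting value: R0 = 4
  Iter 1: R0 = 4 + 10 = 14
  Iter 2: R0 = 14 + 10 = 24
  Iter 3: R0 = 24 + 10 = 34
  Iter 4: R0 = 34 + 10 = 44
  Iter 5: R0 = 44 + 10 = 54
Final: R0 = 54

54


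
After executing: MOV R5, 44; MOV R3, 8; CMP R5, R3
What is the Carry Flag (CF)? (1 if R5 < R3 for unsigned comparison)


Register state trace:
  MOV R5, 44  → R5 = 44
  MOV R3, 8  → R3 = 8
  CMP R5, R3  → unsigned 44 - 8: no borrow
  44 >= 8, so CF = 0
CF = 0

0


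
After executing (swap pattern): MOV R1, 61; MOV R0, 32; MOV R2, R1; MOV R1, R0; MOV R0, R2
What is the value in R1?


Register state trace (swap pattern):
  MOV R1, 61  → R1 = 61
  MOV R0, 32  → R0 = 32
  MOV R2, R1  → R2 = 61  (save R1)
  MOV R1, R0  → R1 = 32  (R1 gets R0's value)
  MOV R0, R2  → R0 = 61  (R0 gets saved value)
Final: R1 = 32

32


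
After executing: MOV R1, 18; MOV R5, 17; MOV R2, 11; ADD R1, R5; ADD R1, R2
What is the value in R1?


Register state trace:
  MOV R1, 18  → R1 = 18
  MOV R5, 17  → R5 = 17
  MOV R2, 11  → R2 = 11
  ADD R1, R5  → R1 = 18 + 17 = 35
  ADD R1, R2  → R1 = 35 + 11 = 46
Final: R1 = 46

46


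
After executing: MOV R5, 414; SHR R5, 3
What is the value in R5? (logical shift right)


Register state trace:
  MOV R5, 414  → R5 = 414
  SHR R5, 3  → R5 = 414 >> 3 = 414 // 2^3 = 51
Final: R5 = 51

51


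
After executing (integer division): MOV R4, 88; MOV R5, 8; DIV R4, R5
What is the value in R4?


Register state trace:
  MOV R4, 88  → R4 = 88
  MOV R5, 8  → R5 = 8
  DIV R4, R5  → R4 = 88 // 8 = 11
Final: R4 = 11

11


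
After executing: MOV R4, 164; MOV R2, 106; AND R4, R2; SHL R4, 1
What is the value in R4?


Register state trace:
  MOV R4, 164  → R4 = 164 (0b10100100)
  MOV R2, 106  → R2 = 106 (0b01101010)
  AND R4, R2  → R4 = 164 AND 106 = 32 (0b00100000)
  SHL R4, 1  → R4 = 32 << 1 = 64
Final: R4 = 64

64


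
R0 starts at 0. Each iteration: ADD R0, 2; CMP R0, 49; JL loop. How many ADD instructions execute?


Loop trace (R0 starts at 0, target 49, step 2):
  ADD #1: R0 = 0 + 2 = 2  → 2 < 49, loop
  ADD #2: R0 = 2 + 2 = 4  → 4 < 49, loop
  ADD #3: R0 = 4 + 2 = 6  → 6 < 49, loop
  ADD #4: R0 = 6 + 2 = 8  → 8 < 49, loop
  ADD #5: R0 = 8 + 2 = 10  → 10 < 49, loop
  ADD #6: R0 = 10 + 2 = 12  → 12 < 49, loop
  ADD #7: R0 = 12 + 2 = 14  → 14 < 49, loop
  ADD #8: R0 = 14 + 2 = 16  → 16 < 49, loop
  ADD #9: R0 = 16 + 2 = 18  → 18 < 49, loop
  ADD #10: R0 = 18 + 2 = 20  → 20 < 49, loop
  ADD #11: R0 = 20 + 2 = 22  → 22 < 49, loop
  ADD #12: R0 = 22 + 2 = 24  → 24 < 49, loop
  ADD #13: R0 = 24 + 2 = 26  → 26 < 49, loop
  ADD #14: R0 = 26 + 2 = 28  → 28 < 49, loop
  ADD #15: R0 = 28 + 2 = 30  → 30 < 49, loop
  ADD #16: R0 = 30 + 2 = 32  → 32 < 49, loop
  ADD #17: R0 = 32 + 2 = 34  → 34 < 49, loop
  ADD #18: R0 = 34 + 2 = 36  → 36 < 49, loop
  ADD #19: R0 = 36 + 2 = 38  → 38 < 49, loop
  ADD #20: R0 = 38 + 2 = 40  → 40 < 49, loop
  ADD #21: R0 = 40 + 2 = 42  → 42 < 49, loop
  ADD #22: R0 = 42 + 2 = 44  → 44 < 49, loop
  ADD #23: R0 = 44 + 2 = 46  → 46 < 49, loop
  ADD #24: R0 = 46 + 2 = 48  → 48 < 49, loop
  ADD #25: R0 = 48 + 2 = 50  → 50 >= 49, exit
Total ADD instructions: 25

25


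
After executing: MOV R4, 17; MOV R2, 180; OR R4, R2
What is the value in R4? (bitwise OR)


Register state trace:
  MOV R4, 17  → R4 = 17 (0b00010001)
  MOV R2, 180  → R2 = 180 (0b10110100)
  OR R4, R2   → R4 = 17 OR 180 = 181 (0b10110101)
Final: R4 = 181

181


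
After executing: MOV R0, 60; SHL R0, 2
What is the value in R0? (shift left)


Register state trace:
  MOV R0, 60  → R0 = 60
  SHL R0, 2  → R0 = 60 << 2 = 60 * 2^2 = 240
Final: R0 = 240

240


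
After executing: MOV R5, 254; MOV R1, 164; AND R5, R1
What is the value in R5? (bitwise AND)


Register state trace:
  MOV R5, 254  → R5 = 254 (0b11111110)
  MOV R1, 164  → R1 = 164 (0b10100100)
  AND R5, R1  → R5 = 254 AND 164 = 164 (0b10100100)
Final: R5 = 164

164


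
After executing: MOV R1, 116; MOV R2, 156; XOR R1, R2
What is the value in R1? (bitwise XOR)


Register state trace:
  MOV R1, 116  → R1 = 116 (0b01110100)
  MOV R2, 156  → R2 = 156 (0b10011100)
  XOR R1, R2  → R1 = 116 XOR 156 = 232 (0b11101000)
Final: R1 = 232

232


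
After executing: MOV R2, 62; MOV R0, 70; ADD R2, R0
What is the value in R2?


Register state trace:
  MOV R2, 62  → R2 = 62
  MOV R0, 70  → R0 = 70
  ADD R2, R0  → R2 = 62 + 70 = 132
Final: R2 = 132

132


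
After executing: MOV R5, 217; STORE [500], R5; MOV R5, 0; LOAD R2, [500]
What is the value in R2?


Register and memory trace:
  MOV R5, 217  → R5 = 217
  STORE [500], R5  → mem[500] = 217
  MOV R5, 0  → R5 = 0
  LOAD R2, [500]  → R2 = mem[500] = 217
Final: R2 = 217

217


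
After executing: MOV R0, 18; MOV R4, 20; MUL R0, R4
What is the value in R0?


Register state trace:
  MOV R0, 18  → R0 = 18
  MOV R4, 20  → R4 = 20
  MUL R0, R4  → R0 = 18 * 20 = 360
Final: R0 = 360

360


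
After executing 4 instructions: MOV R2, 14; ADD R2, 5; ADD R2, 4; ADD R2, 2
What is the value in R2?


Register state trace:
  MOV R2, 14  → R2 = 14
  ADD R2, 5  → R2 = 14 + 5 = 19
  ADD R2, 4  → R2 = 19 + 4 = 23
  ADD R2, 2  → R2 = 23 + 2 = 25
Final: R2 = 25

25


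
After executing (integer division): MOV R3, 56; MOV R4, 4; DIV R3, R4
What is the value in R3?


Register state trace:
  MOV R3, 56  → R3 = 56
  MOV R4, 4  → R4 = 4
  DIV R3, R4  → R3 = 56 // 4 = 14
Final: R3 = 14

14


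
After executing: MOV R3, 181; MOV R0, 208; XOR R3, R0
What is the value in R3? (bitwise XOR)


Register state trace:
  MOV R3, 181  → R3 = 181 (0b10110101)
  MOV R0, 208  → R0 = 208 (0b11010000)
  XOR R3, R0  → R3 = 181 XOR 208 = 101 (0b01100101)
Final: R3 = 101

101


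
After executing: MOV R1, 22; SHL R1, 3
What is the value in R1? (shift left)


Register state trace:
  MOV R1, 22  → R1 = 22
  SHL R1, 3  → R1 = 22 << 3 = 22 * 2^3 = 176
Final: R1 = 176

176


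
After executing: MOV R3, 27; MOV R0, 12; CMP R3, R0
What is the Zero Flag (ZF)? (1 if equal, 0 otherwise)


Register state trace:
  MOV R3, 27  → R3 = 27
  MOV R0, 12  → R0 = 12
  CMP R3, R0  → computes 27 - 12 = 15
  Result is nonzero, so values are not equal
ZF = 0

0
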